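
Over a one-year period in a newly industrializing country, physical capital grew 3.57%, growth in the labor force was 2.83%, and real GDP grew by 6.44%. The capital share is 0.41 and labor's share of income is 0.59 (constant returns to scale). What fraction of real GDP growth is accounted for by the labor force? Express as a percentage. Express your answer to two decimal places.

The labor force accounted for 25.93% of growth.

Labor's share = 1 − 0.41 = 0.59.
The labor force contributed 0.59 × 2.83 = 1.6697 pp.
Share of growth = 1.6697 / 6.44 × 100 = 25.927%.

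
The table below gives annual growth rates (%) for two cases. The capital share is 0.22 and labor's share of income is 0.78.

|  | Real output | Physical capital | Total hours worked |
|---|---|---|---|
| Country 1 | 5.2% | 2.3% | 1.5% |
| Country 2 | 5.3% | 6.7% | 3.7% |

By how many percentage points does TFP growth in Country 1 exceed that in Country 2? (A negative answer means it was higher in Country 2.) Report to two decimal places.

2.58 percentage points

Labor's share = 1 − 0.22 = 0.78.
Country 1: TFP = 5.2 − 0.506 − 1.17 = 3.524%.
Country 2: TFP = 5.3 − 1.474 − 2.886 = 0.94%.
Difference = 3.524 − (0.94) = 2.584 pp.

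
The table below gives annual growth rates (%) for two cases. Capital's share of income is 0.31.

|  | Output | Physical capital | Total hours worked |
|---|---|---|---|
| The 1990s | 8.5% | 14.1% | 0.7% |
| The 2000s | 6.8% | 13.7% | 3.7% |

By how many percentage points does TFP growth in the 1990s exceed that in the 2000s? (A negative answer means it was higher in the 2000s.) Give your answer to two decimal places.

3.65 percentage points

Labor's share = 1 − 0.31 = 0.69.
The 1990s: TFP = 8.5 − 4.371 − 0.483 = 3.646%.
The 2000s: TFP = 6.8 − 4.247 − 2.553 = 0%.
Difference = 3.646 − (0) = 3.646 pp.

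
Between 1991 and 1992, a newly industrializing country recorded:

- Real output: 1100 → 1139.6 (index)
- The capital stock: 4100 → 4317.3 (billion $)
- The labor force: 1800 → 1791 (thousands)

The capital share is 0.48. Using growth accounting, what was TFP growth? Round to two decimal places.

Real output growth = (1139.6 − 1100) / 1100 = 3.6%.
The capital stock growth = (4317.3 − 4100) / 4100 = 5.3%.
The labor force growth = (1791 − 1800) / 1800 = -0.5%.
Labor's share = 1 − 0.48 = 0.52.
The capital stock: 0.48 × 5.3 = 2.544 pp.
The labor force: 0.52 × (-0.5) = -0.26 pp.
TFP growth = 3.6 − 2.284 = 1.316%.

1.32%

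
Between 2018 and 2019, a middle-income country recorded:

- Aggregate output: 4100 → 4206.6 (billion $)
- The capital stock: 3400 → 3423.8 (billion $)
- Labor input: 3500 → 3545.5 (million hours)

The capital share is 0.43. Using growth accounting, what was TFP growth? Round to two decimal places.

Aggregate output growth = (4206.6 − 4100) / 4100 = 2.6%.
The capital stock growth = (3423.8 − 3400) / 3400 = 0.7%.
Labor input growth = (3545.5 − 3500) / 3500 = 1.3%.
Labor's share = 1 − 0.43 = 0.57.
The capital stock: 0.43 × 0.7 = 0.301 pp.
Labor input: 0.57 × 1.3 = 0.741 pp.
TFP growth = 2.6 − 1.042 = 1.558%.

1.56%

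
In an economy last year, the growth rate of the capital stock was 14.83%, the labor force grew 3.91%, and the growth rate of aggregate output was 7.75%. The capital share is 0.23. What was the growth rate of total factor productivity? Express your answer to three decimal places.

Labor's share = 1 − 0.23 = 0.77.
The capital stock: 0.23 × 14.83 = 3.4109 pp.
The labor force: 0.77 × 3.91 = 3.0107 pp.
TFP growth = 7.75 − 6.4216 = 1.3284%.

Total factor productivity growth was 1.328%.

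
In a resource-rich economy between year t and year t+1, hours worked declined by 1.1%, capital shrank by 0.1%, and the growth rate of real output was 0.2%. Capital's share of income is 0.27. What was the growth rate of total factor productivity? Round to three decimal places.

Total factor productivity growth was 1.030%.

Labor's share = 1 − 0.27 = 0.73.
Capital: 0.27 × (-0.1) = -0.027 pp.
Hours worked: 0.73 × (-1.1) = -0.803 pp.
TFP growth = 0.2 + 0.83 = 1.03%.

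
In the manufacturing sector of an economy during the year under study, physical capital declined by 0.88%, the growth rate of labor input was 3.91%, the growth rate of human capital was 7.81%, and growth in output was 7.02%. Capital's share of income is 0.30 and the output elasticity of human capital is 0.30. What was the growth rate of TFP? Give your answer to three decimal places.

Labor's share = 1 − 0.3 − 0.3 = 0.4.
Physical capital: 0.3 × (-0.88) = -0.264 pp.
Human capital: 0.3 × 7.81 = 2.343 pp.
Labor input: 0.4 × 3.91 = 1.564 pp.
TFP growth = 7.02 − 3.643 = 3.377%.

TFP grew 3.377%.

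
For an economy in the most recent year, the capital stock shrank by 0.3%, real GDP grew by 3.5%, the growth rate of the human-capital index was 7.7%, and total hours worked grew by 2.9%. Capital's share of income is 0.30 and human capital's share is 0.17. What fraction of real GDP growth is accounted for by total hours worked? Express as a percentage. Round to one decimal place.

43.9%

Labor's share = 1 − 0.3 − 0.17 = 0.53.
Total hours worked contributed 0.53 × 2.9 = 1.537 pp.
Share of growth = 1.537 / 3.5 × 100 = 43.914%.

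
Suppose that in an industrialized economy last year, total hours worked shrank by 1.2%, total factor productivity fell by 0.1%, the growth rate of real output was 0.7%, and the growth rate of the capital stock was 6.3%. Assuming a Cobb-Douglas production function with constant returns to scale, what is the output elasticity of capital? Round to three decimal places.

0.267

gY = gA + α·gK + (1−α)·gL, so gY − gA − gL = α(gK − gL).
0.7 + 0.1 + 1.2 = α × (6.3 − (-1.2)).
2 = 7.5 α, so α = 0.26667.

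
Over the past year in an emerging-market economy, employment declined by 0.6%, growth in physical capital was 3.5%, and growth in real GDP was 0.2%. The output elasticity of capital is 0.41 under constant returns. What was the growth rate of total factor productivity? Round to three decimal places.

-0.881%

Labor's share = 1 − 0.41 = 0.59.
Physical capital: 0.41 × 3.5 = 1.435 pp.
Employment: 0.59 × (-0.6) = -0.354 pp.
TFP growth = 0.2 − 1.081 = -0.881%.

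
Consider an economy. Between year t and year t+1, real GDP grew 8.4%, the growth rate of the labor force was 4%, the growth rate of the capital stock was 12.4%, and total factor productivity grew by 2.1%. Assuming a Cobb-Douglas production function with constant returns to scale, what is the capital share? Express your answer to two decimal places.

gY = gA + α·gK + (1−α)·gL, so gY − gA − gL = α(gK − gL).
8.4 − 2.1 − 4 = α × (12.4 − 4).
2.3 = 8.4 α, so α = 0.2738.

0.27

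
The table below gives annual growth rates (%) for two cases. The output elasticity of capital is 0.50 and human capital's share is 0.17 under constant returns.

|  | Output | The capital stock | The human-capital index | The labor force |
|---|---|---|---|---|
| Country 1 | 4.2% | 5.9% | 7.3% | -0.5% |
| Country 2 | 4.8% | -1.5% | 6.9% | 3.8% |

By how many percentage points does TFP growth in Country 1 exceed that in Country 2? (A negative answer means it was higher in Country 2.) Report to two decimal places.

-2.95 percentage points

Labor's share = 1 − 0.5 − 0.17 = 0.33.
Country 1: TFP = 4.2 − 2.95 − 1.241 + 0.165 = 0.174%.
Country 2: TFP = 4.8 + 0.75 − 1.173 − 1.254 = 3.123%.
Difference = 0.174 − (3.123) = -2.949 pp.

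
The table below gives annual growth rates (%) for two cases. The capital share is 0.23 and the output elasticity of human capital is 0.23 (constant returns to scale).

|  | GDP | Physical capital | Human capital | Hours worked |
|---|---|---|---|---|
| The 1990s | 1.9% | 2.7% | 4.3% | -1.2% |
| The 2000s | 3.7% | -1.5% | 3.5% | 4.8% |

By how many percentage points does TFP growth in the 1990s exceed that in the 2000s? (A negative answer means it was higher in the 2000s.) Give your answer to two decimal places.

Labor's share = 1 − 0.23 − 0.23 = 0.54.
The 1990s: TFP = 1.9 − 0.621 − 0.989 + 0.648 = 0.938%.
The 2000s: TFP = 3.7 + 0.345 − 0.805 − 2.592 = 0.648%.
Difference = 0.938 − (0.648) = 0.29 pp.

0.29 percentage points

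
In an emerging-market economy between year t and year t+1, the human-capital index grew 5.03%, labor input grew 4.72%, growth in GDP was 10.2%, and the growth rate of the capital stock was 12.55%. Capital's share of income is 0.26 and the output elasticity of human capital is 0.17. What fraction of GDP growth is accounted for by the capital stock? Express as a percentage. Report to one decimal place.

The capital stock contributed 0.26 × 12.55 = 3.263 pp.
Share of growth = 3.263 / 10.2 × 100 = 31.99%.

The capital stock accounted for 32.0% of growth.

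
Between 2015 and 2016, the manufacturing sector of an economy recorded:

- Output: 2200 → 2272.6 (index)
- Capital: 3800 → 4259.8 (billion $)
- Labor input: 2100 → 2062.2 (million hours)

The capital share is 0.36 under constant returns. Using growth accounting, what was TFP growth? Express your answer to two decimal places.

TFP growth was 0.10%.

Output growth = (2272.6 − 2200) / 2200 = 3.3%.
Capital growth = (4259.8 − 3800) / 3800 = 12.1%.
Labor input growth = (2062.2 − 2100) / 2100 = -1.8%.
Labor's share = 1 − 0.36 = 0.64.
Capital: 0.36 × 12.1 = 4.356 pp.
Labor input: 0.64 × (-1.8) = -1.152 pp.
TFP growth = 3.3 − 3.204 = 0.096%.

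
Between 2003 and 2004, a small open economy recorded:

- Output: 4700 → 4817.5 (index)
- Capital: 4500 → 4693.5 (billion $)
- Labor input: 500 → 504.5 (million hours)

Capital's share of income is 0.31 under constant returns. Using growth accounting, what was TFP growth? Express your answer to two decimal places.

TFP grew 0.55%.

Output growth = (4817.5 − 4700) / 4700 = 2.5%.
Capital growth = (4693.5 − 4500) / 4500 = 4.3%.
Labor input growth = (504.5 − 500) / 500 = 0.9%.
Labor's share = 1 − 0.31 = 0.69.
Capital: 0.31 × 4.3 = 1.333 pp.
Labor input: 0.69 × 0.9 = 0.621 pp.
TFP growth = 2.5 − 1.954 = 0.546%.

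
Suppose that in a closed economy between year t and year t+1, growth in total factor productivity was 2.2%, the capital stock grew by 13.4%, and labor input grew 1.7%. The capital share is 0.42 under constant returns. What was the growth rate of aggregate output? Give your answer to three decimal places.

Labor's share = 1 − 0.42 = 0.58.
The capital stock: 0.42 × 13.4 = 5.628 pp.
Labor input: 0.58 × 1.7 = 0.986 pp.
Output growth = 2.2 + 6.614 = 8.814%.

Aggregate output grew 8.814%.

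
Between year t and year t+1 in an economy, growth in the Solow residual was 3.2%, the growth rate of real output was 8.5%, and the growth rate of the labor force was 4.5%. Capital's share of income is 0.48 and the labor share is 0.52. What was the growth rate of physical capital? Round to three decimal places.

Labor's share = 1 − 0.48 = 0.52.
gY = gA + 0.52×4.5 + 0.48×g.
0.48×g = 8.5 − 3.2 − 2.34 = 2.96.
g = 2.96 / 0.48 = 6.16667%.

Physical capital growth was 6.167%.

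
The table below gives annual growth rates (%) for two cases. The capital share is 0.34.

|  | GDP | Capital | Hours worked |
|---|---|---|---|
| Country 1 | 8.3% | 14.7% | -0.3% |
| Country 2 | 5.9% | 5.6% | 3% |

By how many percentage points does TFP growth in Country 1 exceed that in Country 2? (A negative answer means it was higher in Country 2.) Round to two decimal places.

Labor's share = 1 − 0.34 = 0.66.
Country 1: TFP = 8.3 − 4.998 + 0.198 = 3.5%.
Country 2: TFP = 5.9 − 1.904 − 1.98 = 2.016%.
Difference = 3.5 − (2.016) = 1.484 pp.

1.48 percentage points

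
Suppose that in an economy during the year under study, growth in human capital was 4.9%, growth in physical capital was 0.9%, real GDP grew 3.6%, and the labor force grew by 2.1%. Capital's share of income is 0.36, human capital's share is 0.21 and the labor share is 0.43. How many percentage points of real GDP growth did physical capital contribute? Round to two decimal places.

0.32 pp

Contribution = share × growth = 0.36 × 0.9 = 0.324 pp.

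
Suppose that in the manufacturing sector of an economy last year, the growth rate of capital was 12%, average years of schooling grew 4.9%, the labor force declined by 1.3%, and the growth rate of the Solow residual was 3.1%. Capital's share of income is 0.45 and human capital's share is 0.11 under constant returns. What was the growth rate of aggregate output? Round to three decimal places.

Aggregate output grew 8.467%.

Labor's share = 1 − 0.45 − 0.11 = 0.44.
Capital: 0.45 × 12 = 5.4 pp.
Average years of schooling: 0.11 × 4.9 = 0.539 pp.
The labor force: 0.44 × (-1.3) = -0.572 pp.
Output growth = 3.1 + 5.367 = 8.467%.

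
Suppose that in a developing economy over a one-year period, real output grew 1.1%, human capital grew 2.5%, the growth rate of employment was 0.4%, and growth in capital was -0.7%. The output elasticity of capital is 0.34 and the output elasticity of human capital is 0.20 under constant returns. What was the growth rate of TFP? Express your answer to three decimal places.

0.654%

Labor's share = 1 − 0.34 − 0.2 = 0.46.
Capital: 0.34 × (-0.7) = -0.238 pp.
Human capital: 0.2 × 2.5 = 0.5 pp.
Employment: 0.46 × 0.4 = 0.184 pp.
TFP growth = 1.1 − 0.446 = 0.654%.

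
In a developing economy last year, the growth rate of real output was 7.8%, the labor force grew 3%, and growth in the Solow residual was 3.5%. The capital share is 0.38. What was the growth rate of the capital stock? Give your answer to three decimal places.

Labor's share = 1 − 0.38 = 0.62.
gY = gA + 0.62×3 + 0.38×g.
0.38×g = 7.8 − 3.5 − 1.86 = 2.44.
g = 2.44 / 0.38 = 6.42105%.

The capital stock grew 6.421%.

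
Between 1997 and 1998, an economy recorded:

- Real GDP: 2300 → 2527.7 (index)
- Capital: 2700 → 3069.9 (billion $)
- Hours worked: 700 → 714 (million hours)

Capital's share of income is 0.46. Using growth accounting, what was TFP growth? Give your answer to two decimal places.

2.52%

Real GDP growth = (2527.7 − 2300) / 2300 = 9.9%.
Capital growth = (3069.9 − 2700) / 2700 = 13.7%.
Hours worked growth = (714 − 700) / 700 = 2%.
Labor's share = 1 − 0.46 = 0.54.
Capital: 0.46 × 13.7 = 6.302 pp.
Hours worked: 0.54 × 2 = 1.08 pp.
TFP growth = 9.9 − 7.382 = 2.518%.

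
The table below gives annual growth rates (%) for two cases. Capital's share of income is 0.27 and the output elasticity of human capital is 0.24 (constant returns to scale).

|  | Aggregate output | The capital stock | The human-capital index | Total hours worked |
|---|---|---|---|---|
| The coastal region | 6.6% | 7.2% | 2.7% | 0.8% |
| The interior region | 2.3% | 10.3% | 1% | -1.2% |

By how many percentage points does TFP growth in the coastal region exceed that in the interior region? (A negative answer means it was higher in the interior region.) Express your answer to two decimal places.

3.75 percentage points

Labor's share = 1 − 0.27 − 0.24 = 0.49.
The coastal region: TFP = 6.6 − 1.944 − 0.648 − 0.392 = 3.616%.
The interior region: TFP = 2.3 − 2.781 − 0.24 + 0.588 = -0.133%.
Difference = 3.616 − (-0.133) = 3.749 pp.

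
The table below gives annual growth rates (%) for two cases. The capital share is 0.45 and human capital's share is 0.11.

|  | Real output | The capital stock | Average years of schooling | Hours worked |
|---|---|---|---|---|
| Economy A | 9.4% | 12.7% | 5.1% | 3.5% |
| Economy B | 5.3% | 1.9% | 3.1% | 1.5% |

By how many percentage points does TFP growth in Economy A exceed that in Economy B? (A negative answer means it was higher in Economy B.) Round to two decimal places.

-1.86 percentage points

Labor's share = 1 − 0.45 − 0.11 = 0.44.
Economy A: TFP = 9.4 − 5.715 − 0.561 − 1.54 = 1.584%.
Economy B: TFP = 5.3 − 0.855 − 0.341 − 0.66 = 3.444%.
Difference = 1.584 − (3.444) = -1.86 pp.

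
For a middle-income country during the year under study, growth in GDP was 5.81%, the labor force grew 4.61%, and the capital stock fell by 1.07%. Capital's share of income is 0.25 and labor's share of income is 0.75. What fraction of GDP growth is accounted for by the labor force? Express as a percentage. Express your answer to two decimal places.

Labor's share = 1 − 0.25 = 0.75.
The labor force contributed 0.75 × 4.61 = 3.4575 pp.
Share of growth = 3.4575 / 5.81 × 100 = 59.5095%.

59.51%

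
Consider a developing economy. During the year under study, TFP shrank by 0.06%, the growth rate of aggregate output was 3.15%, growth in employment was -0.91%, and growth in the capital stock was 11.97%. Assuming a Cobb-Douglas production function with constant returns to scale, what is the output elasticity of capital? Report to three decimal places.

0.320

gY = gA + α·gK + (1−α)·gL, so gY − gA − gL = α(gK − gL).
3.15 + 0.06 + 0.91 = α × (11.97 − (-0.91)).
4.12 = 12.88 α, so α = 0.31988.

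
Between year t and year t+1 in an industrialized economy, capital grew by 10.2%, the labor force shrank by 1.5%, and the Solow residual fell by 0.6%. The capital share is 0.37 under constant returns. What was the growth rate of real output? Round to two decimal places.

2.23%

Labor's share = 1 − 0.37 = 0.63.
Capital: 0.37 × 10.2 = 3.774 pp.
The labor force: 0.63 × (-1.5) = -0.945 pp.
Output growth = -0.6 + 2.829 = 2.229%.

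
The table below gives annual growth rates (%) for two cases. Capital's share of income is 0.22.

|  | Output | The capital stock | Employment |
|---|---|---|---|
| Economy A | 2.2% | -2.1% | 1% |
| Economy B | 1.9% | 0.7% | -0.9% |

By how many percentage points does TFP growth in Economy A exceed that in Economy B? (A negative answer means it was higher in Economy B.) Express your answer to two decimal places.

Labor's share = 1 − 0.22 = 0.78.
Economy A: TFP = 2.2 + 0.462 − 0.78 = 1.882%.
Economy B: TFP = 1.9 − 0.154 + 0.702 = 2.448%.
Difference = 1.882 − (2.448) = -0.566 pp.

-0.57 percentage points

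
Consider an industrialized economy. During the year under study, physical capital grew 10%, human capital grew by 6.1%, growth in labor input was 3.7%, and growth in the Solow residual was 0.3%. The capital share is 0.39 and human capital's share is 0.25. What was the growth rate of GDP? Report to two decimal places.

7.06%

Labor's share = 1 − 0.39 − 0.25 = 0.36.
Physical capital: 0.39 × 10 = 3.9 pp.
Human capital: 0.25 × 6.1 = 1.525 pp.
Labor input: 0.36 × 3.7 = 1.332 pp.
Output growth = 0.3 + 6.757 = 7.057%.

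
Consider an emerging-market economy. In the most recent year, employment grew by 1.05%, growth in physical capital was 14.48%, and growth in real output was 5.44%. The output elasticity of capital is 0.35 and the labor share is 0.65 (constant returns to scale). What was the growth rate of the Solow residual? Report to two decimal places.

-0.31%

Labor's share = 1 − 0.35 = 0.65.
Physical capital: 0.35 × 14.48 = 5.068 pp.
Employment: 0.65 × 1.05 = 0.6825 pp.
TFP growth = 5.44 − 5.7505 = -0.3105%.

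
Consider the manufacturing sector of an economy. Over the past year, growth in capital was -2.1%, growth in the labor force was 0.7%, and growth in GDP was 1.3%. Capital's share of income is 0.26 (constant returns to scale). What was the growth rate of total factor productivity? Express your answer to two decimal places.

Total factor productivity grew 1.33%.

Labor's share = 1 − 0.26 = 0.74.
Capital: 0.26 × (-2.1) = -0.546 pp.
The labor force: 0.74 × 0.7 = 0.518 pp.
TFP growth = 1.3 + 0.028 = 1.328%.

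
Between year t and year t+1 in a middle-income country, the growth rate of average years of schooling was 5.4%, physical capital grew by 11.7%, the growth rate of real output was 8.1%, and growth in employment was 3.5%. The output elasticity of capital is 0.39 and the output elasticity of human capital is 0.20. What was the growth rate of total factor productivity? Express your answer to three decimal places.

Labor's share = 1 − 0.39 − 0.2 = 0.41.
Physical capital: 0.39 × 11.7 = 4.563 pp.
Average years of schooling: 0.2 × 5.4 = 1.08 pp.
Employment: 0.41 × 3.5 = 1.435 pp.
TFP growth = 8.1 − 7.078 = 1.022%.

1.022%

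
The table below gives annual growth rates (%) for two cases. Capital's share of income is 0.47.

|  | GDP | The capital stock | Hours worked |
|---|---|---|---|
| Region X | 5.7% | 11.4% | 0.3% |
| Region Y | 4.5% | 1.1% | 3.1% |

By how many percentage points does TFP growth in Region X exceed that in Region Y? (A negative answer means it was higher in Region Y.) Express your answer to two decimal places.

Labor's share = 1 − 0.47 = 0.53.
Region X: TFP = 5.7 − 5.358 − 0.159 = 0.183%.
Region Y: TFP = 4.5 − 0.517 − 1.643 = 2.34%.
Difference = 0.183 − (2.34) = -2.157 pp.

-2.16 percentage points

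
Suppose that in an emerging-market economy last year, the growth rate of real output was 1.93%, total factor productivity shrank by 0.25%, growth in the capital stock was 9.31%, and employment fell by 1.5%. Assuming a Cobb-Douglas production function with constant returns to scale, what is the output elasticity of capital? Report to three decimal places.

gY = gA + α·gK + (1−α)·gL, so gY − gA − gL = α(gK − gL).
1.93 + 0.25 + 1.5 = α × (9.31 − (-1.5)).
3.68 = 10.81 α, so α = 0.34043.

α = 0.340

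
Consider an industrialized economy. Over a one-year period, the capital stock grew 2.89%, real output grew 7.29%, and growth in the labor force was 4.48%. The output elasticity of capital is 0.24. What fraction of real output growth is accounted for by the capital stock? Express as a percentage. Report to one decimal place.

The capital stock accounted for 9.5% of growth.

The capital stock contributed 0.24 × 2.89 = 0.6936 pp.
Share of growth = 0.6936 / 7.29 × 100 = 9.514%.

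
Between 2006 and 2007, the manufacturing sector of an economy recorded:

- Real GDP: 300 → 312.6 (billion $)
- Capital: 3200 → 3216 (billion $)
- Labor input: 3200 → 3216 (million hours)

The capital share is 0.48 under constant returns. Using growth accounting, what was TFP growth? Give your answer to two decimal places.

Real GDP growth = (312.6 − 300) / 300 = 4.2%.
Capital growth = (3216 − 3200) / 3200 = 0.5%.
Labor input growth = (3216 − 3200) / 3200 = 0.5%.
Labor's share = 1 − 0.48 = 0.52.
Capital: 0.48 × 0.5 = 0.24 pp.
Labor input: 0.52 × 0.5 = 0.26 pp.
TFP growth = 4.2 − 0.5 = 3.7%.

3.70%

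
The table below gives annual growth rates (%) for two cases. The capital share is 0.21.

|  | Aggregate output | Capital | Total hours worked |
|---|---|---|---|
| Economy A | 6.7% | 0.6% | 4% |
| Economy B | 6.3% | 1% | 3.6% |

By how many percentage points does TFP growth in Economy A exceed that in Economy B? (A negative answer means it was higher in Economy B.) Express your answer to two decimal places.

Labor's share = 1 − 0.21 = 0.79.
Economy A: TFP = 6.7 − 0.126 − 3.16 = 3.414%.
Economy B: TFP = 6.3 − 0.21 − 2.844 = 3.246%.
Difference = 3.414 − (3.246) = 0.168 pp.

0.17 percentage points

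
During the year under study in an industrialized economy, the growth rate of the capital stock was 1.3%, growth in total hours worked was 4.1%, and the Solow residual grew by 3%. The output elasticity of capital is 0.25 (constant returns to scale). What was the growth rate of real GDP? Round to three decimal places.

Labor's share = 1 − 0.25 = 0.75.
The capital stock: 0.25 × 1.3 = 0.325 pp.
Total hours worked: 0.75 × 4.1 = 3.075 pp.
Output growth = 3 + 3.4 = 6.4%.

Real GDP growth was 6.400%.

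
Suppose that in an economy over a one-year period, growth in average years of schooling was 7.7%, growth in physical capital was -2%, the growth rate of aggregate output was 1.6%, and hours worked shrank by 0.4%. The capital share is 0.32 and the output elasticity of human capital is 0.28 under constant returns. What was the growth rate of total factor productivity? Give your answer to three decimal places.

Total factor productivity growth was 0.244%.

Labor's share = 1 − 0.32 − 0.28 = 0.4.
Physical capital: 0.32 × (-2) = -0.64 pp.
Average years of schooling: 0.28 × 7.7 = 2.156 pp.
Hours worked: 0.4 × (-0.4) = -0.16 pp.
TFP growth = 1.6 − 1.356 = 0.244%.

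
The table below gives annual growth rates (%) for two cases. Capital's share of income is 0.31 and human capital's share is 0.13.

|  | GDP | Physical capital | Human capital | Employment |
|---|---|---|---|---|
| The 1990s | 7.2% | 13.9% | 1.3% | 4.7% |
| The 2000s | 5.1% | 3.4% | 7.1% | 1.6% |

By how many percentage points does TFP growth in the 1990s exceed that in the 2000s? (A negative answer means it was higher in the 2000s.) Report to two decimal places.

-2.14 percentage points

Labor's share = 1 − 0.31 − 0.13 = 0.56.
The 1990s: TFP = 7.2 − 4.309 − 0.169 − 2.632 = 0.09%.
The 2000s: TFP = 5.1 − 1.054 − 0.923 − 0.896 = 2.227%.
Difference = 0.09 − (2.227) = -2.137 pp.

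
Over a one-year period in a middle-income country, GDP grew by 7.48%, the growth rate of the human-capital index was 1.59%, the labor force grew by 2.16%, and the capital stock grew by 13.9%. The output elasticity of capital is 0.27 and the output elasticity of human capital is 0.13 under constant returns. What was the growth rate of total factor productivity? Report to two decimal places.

Total factor productivity growth was 2.22%.

Labor's share = 1 − 0.27 − 0.13 = 0.6.
The capital stock: 0.27 × 13.9 = 3.753 pp.
The human-capital index: 0.13 × 1.59 = 0.2067 pp.
The labor force: 0.6 × 2.16 = 1.296 pp.
TFP growth = 7.48 − 5.2557 = 2.2243%.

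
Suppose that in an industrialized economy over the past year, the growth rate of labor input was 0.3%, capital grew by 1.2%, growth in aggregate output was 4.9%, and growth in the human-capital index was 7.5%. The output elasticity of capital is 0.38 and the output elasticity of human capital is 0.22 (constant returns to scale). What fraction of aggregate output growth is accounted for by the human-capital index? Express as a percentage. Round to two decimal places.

33.67%

The human-capital index contributed 0.22 × 7.5 = 1.65 pp.
Share of growth = 1.65 / 4.9 × 100 = 33.6735%.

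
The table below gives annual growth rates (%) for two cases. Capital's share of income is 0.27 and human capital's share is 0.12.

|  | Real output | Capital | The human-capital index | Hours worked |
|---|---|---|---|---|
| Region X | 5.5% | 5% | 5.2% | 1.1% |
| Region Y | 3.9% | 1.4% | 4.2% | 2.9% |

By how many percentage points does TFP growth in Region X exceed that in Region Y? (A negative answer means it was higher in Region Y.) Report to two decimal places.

Labor's share = 1 − 0.27 − 0.12 = 0.61.
Region X: TFP = 5.5 − 1.35 − 0.624 − 0.671 = 2.855%.
Region Y: TFP = 3.9 − 0.378 − 0.504 − 1.769 = 1.249%.
Difference = 2.855 − (1.249) = 1.606 pp.

1.61 percentage points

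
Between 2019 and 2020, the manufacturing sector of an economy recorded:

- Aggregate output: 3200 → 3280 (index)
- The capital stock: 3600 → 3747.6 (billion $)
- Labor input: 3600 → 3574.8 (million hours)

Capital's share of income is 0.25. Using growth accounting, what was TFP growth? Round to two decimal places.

2.00%

Aggregate output growth = (3280 − 3200) / 3200 = 2.5%.
The capital stock growth = (3747.6 − 3600) / 3600 = 4.1%.
Labor input growth = (3574.8 − 3600) / 3600 = -0.7%.
Labor's share = 1 − 0.25 = 0.75.
The capital stock: 0.25 × 4.1 = 1.025 pp.
Labor input: 0.75 × (-0.7) = -0.525 pp.
TFP growth = 2.5 − 0.5 = 2%.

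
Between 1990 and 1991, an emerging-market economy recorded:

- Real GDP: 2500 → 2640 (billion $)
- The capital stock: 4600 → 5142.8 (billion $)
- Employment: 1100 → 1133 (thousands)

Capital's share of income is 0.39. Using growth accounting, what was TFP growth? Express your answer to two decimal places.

-0.83%

Real GDP growth = (2640 − 2500) / 2500 = 5.6%.
The capital stock growth = (5142.8 − 4600) / 4600 = 11.8%.
Employment growth = (1133 − 1100) / 1100 = 3%.
Labor's share = 1 − 0.39 = 0.61.
The capital stock: 0.39 × 11.8 = 4.602 pp.
Employment: 0.61 × 3 = 1.83 pp.
TFP growth = 5.6 − 6.432 = -0.832%.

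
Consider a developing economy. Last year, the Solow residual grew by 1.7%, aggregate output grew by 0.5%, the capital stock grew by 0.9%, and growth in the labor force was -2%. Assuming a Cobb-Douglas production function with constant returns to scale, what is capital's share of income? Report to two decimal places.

gY = gA + α·gK + (1−α)·gL, so gY − gA − gL = α(gK − gL).
0.5 − 1.7 + 2 = α × (0.9 − (-2)).
0.8 = 2.9 α, so α = 0.2759.

Capital's share of income is 0.28.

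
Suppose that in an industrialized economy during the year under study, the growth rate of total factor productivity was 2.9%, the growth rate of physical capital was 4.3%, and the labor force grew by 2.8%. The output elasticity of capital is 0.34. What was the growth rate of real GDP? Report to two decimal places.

6.21%

Labor's share = 1 − 0.34 = 0.66.
Physical capital: 0.34 × 4.3 = 1.462 pp.
The labor force: 0.66 × 2.8 = 1.848 pp.
Output growth = 2.9 + 3.31 = 6.21%.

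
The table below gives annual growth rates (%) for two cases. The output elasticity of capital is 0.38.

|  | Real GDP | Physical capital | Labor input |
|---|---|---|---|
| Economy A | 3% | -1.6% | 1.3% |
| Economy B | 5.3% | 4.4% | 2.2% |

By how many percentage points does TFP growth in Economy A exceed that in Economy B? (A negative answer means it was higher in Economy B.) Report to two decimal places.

0.54 percentage points

Labor's share = 1 − 0.38 = 0.62.
Economy A: TFP = 3 + 0.608 − 0.806 = 2.802%.
Economy B: TFP = 5.3 − 1.672 − 1.364 = 2.264%.
Difference = 2.802 − (2.264) = 0.538 pp.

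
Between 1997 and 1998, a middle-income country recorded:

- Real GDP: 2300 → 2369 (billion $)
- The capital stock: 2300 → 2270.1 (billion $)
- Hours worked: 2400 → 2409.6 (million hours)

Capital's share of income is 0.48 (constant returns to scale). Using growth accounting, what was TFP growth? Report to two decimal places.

3.42%

Real GDP growth = (2369 − 2300) / 2300 = 3%.
The capital stock growth = (2270.1 − 2300) / 2300 = -1.3%.
Hours worked growth = (2409.6 − 2400) / 2400 = 0.4%.
Labor's share = 1 − 0.48 = 0.52.
The capital stock: 0.48 × (-1.3) = -0.624 pp.
Hours worked: 0.52 × 0.4 = 0.208 pp.
TFP growth = 3 + 0.416 = 3.416%.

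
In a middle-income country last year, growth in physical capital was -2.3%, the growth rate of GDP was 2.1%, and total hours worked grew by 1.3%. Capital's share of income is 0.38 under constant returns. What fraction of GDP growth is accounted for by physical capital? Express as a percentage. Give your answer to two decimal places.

Physical capital contributed 0.38 × (-2.3) = -0.874 pp.
Share of growth = -0.874 / 2.1 × 100 = -41.619%.

Physical capital accounted for -41.62% of growth.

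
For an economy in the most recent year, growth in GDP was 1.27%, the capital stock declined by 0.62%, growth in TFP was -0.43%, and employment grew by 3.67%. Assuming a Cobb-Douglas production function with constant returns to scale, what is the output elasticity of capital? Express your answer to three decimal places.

0.459

gY = gA + α·gK + (1−α)·gL, so gY − gA − gL = α(gK − gL).
1.27 + 0.43 − 3.67 = α × (-0.62 − 3.67).
-1.97 = -4.29 α, so α = 0.45921.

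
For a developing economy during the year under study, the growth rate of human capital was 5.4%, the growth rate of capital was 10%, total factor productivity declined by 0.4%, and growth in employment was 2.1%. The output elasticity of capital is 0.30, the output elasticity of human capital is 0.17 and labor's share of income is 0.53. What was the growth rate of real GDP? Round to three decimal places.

Real GDP grew 4.631%.

Labor's share = 1 − 0.3 − 0.17 = 0.53.
Capital: 0.3 × 10 = 3 pp.
Human capital: 0.17 × 5.4 = 0.918 pp.
Employment: 0.53 × 2.1 = 1.113 pp.
Output growth = -0.4 + 5.031 = 4.631%.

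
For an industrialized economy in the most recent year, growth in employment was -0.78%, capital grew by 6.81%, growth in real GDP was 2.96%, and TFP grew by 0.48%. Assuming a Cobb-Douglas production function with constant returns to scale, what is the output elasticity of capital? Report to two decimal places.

α = 0.43

gY = gA + α·gK + (1−α)·gL, so gY − gA − gL = α(gK − gL).
2.96 − 0.48 + 0.78 = α × (6.81 − (-0.78)).
3.26 = 7.59 α, so α = 0.4295.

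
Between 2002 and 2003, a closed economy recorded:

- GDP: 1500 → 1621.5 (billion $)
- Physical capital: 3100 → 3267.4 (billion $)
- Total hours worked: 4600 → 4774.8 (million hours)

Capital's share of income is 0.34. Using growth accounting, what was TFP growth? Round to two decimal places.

GDP growth = (1621.5 − 1500) / 1500 = 8.1%.
Physical capital growth = (3267.4 − 3100) / 3100 = 5.4%.
Total hours worked growth = (4774.8 − 4600) / 4600 = 3.8%.
Labor's share = 1 − 0.34 = 0.66.
Physical capital: 0.34 × 5.4 = 1.836 pp.
Total hours worked: 0.66 × 3.8 = 2.508 pp.
TFP growth = 8.1 − 4.344 = 3.756%.

TFP growth was 3.76%.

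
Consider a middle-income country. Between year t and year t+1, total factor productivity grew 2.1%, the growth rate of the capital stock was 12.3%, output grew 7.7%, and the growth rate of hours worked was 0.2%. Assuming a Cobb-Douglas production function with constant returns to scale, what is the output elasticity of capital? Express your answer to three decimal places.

α = 0.446

gY = gA + α·gK + (1−α)·gL, so gY − gA − gL = α(gK − gL).
7.7 − 2.1 − 0.2 = α × (12.3 − 0.2).
5.4 = 12.1 α, so α = 0.44628.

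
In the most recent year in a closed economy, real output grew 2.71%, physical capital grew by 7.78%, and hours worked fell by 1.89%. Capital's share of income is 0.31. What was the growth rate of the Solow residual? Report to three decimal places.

Labor's share = 1 − 0.31 = 0.69.
Physical capital: 0.31 × 7.78 = 2.4118 pp.
Hours worked: 0.69 × (-1.89) = -1.3041 pp.
TFP growth = 2.71 − 1.1077 = 1.6023%.

The Solow residual grew 1.602%.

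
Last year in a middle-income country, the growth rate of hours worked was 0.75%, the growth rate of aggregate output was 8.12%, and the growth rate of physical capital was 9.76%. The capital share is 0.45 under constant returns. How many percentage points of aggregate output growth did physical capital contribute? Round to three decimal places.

Contribution = share × growth = 0.45 × 9.76 = 4.392 pp.

4.392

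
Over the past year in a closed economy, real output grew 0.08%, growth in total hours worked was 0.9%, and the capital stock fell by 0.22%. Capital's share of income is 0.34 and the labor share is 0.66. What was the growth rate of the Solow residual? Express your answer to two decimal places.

-0.44%

Labor's share = 1 − 0.34 = 0.66.
The capital stock: 0.34 × (-0.22) = -0.0748 pp.
Total hours worked: 0.66 × 0.9 = 0.594 pp.
TFP growth = 0.08 − 0.5192 = -0.4392%.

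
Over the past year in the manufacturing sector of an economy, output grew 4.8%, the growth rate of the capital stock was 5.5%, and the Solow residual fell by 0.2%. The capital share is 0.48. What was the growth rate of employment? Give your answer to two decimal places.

Labor's share = 1 − 0.48 = 0.52.
gY = gA + 0.48×5.5 + 0.52×g.
0.52×g = 4.8 + 0.2 − 2.64 = 2.36.
g = 2.36 / 0.52 = 4.5385%.

Employment grew 4.54%.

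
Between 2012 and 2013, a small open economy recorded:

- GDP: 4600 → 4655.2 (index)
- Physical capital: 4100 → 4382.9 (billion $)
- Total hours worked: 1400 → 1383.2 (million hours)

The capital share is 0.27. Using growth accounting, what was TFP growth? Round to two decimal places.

GDP growth = (4655.2 − 4600) / 4600 = 1.2%.
Physical capital growth = (4382.9 − 4100) / 4100 = 6.9%.
Total hours worked growth = (1383.2 − 1400) / 1400 = -1.2%.
Labor's share = 1 − 0.27 = 0.73.
Physical capital: 0.27 × 6.9 = 1.863 pp.
Total hours worked: 0.73 × (-1.2) = -0.876 pp.
TFP growth = 1.2 − 0.987 = 0.213%.

0.21%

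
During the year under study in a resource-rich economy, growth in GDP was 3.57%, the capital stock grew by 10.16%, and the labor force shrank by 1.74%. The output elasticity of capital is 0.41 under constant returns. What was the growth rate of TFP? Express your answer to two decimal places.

TFP growth was 0.43%.

Labor's share = 1 − 0.41 = 0.59.
The capital stock: 0.41 × 10.16 = 4.1656 pp.
The labor force: 0.59 × (-1.74) = -1.0266 pp.
TFP growth = 3.57 − 3.139 = 0.431%.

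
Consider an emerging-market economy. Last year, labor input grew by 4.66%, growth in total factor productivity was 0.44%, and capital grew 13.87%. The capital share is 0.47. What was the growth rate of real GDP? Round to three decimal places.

Real GDP growth was 9.429%.

Labor's share = 1 − 0.47 = 0.53.
Capital: 0.47 × 13.87 = 6.5189 pp.
Labor input: 0.53 × 4.66 = 2.4698 pp.
Output growth = 0.44 + 8.9887 = 9.4287%.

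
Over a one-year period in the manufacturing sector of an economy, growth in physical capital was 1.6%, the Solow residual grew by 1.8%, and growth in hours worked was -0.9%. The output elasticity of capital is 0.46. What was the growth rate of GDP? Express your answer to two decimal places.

Labor's share = 1 − 0.46 = 0.54.
Physical capital: 0.46 × 1.6 = 0.736 pp.
Hours worked: 0.54 × (-0.9) = -0.486 pp.
Output growth = 1.8 + 0.25 = 2.05%.

2.05%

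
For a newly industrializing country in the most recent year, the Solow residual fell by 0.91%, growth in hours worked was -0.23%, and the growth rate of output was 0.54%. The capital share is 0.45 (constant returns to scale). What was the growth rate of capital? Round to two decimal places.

Labor's share = 1 − 0.45 = 0.55.
gY = gA + 0.55×(-0.23) + 0.45×g.
0.45×g = 0.54 + 0.91 + 0.1265 = 1.5765.
g = 1.5765 / 0.45 = 3.5033%.

3.50%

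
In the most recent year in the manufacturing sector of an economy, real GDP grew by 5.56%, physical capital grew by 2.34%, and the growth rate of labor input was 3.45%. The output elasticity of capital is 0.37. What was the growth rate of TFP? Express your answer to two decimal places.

TFP grew 2.52%.

Labor's share = 1 − 0.37 = 0.63.
Physical capital: 0.37 × 2.34 = 0.8658 pp.
Labor input: 0.63 × 3.45 = 2.1735 pp.
TFP growth = 5.56 − 3.0393 = 2.5207%.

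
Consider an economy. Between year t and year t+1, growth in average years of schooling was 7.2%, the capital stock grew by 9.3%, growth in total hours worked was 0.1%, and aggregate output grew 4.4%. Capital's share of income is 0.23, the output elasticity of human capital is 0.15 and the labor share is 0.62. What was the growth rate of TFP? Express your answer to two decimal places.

Labor's share = 1 − 0.23 − 0.15 = 0.62.
The capital stock: 0.23 × 9.3 = 2.139 pp.
Average years of schooling: 0.15 × 7.2 = 1.08 pp.
Total hours worked: 0.62 × 0.1 = 0.062 pp.
TFP growth = 4.4 − 3.281 = 1.119%.

1.12%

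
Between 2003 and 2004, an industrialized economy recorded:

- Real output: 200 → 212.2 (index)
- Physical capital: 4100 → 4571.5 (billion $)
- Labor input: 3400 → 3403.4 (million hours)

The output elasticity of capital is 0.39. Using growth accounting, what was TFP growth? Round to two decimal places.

TFP growth was 1.55%.

Real output growth = (212.2 − 200) / 200 = 6.1%.
Physical capital growth = (4571.5 − 4100) / 4100 = 11.5%.
Labor input growth = (3403.4 − 3400) / 3400 = 0.1%.
Labor's share = 1 − 0.39 = 0.61.
Physical capital: 0.39 × 11.5 = 4.485 pp.
Labor input: 0.61 × 0.1 = 0.061 pp.
TFP growth = 6.1 − 4.546 = 1.554%.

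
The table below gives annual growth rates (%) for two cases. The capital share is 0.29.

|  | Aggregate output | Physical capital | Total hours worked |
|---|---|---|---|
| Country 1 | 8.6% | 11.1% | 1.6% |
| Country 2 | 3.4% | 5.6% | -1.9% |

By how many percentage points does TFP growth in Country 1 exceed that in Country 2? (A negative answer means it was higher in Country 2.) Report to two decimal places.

1.12 percentage points

Labor's share = 1 − 0.29 = 0.71.
Country 1: TFP = 8.6 − 3.219 − 1.136 = 4.245%.
Country 2: TFP = 3.4 − 1.624 + 1.349 = 3.125%.
Difference = 4.245 − (3.125) = 1.12 pp.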